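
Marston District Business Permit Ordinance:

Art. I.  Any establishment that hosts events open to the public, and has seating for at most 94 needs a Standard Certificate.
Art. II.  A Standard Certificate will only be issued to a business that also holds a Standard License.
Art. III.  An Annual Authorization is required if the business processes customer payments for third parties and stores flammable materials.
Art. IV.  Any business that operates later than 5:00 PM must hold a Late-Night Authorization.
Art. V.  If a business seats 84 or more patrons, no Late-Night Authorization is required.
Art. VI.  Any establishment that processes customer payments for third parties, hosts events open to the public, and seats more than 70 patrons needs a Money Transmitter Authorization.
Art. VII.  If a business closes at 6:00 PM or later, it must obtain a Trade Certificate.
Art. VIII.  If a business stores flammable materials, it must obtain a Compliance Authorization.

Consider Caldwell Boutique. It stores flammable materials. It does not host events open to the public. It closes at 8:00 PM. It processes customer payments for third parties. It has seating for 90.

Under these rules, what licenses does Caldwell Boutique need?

Annual Authorization, Compliance Authorization, Trade Certificate

Art. I. does not host events open to the public; seating 90 ≤ 94 → Standard Certificate not required.
Art. II. Standard Certificate is not required → no effect.
Art. III. processes customer payments for third parties; stores flammable materials → Annual Authorization required.
Art. IV. closes 8:00 PM, after 5:00 PM → Late-Night Authorization required.
Art. V. seating 90 ≥ 84 → exempt from Late-Night Authorization.
Art. VI. processes customer payments for third parties; does not host events open to the public; seating 90 > 70 → Money Transmitter Authorization not required.
Art. VII. closes 8:00 PM, after 6:00 PM → Trade Certificate required.
Art. VIII. stores flammable materials → Compliance Authorization required.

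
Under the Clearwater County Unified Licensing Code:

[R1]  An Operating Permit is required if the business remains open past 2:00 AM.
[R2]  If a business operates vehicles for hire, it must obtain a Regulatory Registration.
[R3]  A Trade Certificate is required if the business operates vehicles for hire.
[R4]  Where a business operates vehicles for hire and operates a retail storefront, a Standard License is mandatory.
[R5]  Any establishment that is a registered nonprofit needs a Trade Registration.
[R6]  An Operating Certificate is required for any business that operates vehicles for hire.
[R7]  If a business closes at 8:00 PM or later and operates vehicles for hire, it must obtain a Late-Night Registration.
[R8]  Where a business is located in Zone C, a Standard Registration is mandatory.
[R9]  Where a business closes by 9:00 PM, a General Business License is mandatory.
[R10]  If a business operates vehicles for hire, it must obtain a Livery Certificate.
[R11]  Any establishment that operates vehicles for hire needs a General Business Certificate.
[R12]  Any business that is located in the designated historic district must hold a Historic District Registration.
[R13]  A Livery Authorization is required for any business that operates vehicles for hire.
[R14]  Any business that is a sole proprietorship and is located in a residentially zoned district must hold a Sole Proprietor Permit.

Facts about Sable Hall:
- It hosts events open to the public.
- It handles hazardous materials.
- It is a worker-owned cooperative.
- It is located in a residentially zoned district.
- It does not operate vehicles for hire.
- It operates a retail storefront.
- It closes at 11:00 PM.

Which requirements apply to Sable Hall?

None

[R1] closes 11:00 PM, at/before 2:00 AM → Operating Permit not required.
[R2] does not operate vehicles for hire → Regulatory Registration not required.
[R3] does not operate vehicles for hire → Trade Certificate not required.
[R4] does not operate vehicles for hire; operates a retail storefront → Standard License not required.
[R5] is a worker-owned cooperative (not: is a registered nonprofit) → Trade Registration not required.
[R6] does not operate vehicles for hire → Operating Certificate not required.
[R7] closes 11:00 PM, after 8:00 PM; does not operate vehicles for hire → Late-Night Registration not required.
[R8] is located in a residentially zoned district (not: is located in Zone C) → Standard Registration not required.
[R9] closes 11:00 PM, after 9:00 PM → General Business License not required.
[R10] does not operate vehicles for hire → Livery Certificate not required.
[R11] does not operate vehicles for hire → General Business Certificate not required.
[R12] is located in a residentially zoned district (not: is located in the designated historic district) → Historic District Registration not required.
[R13] does not operate vehicles for hire → Livery Authorization not required.
[R14] is a worker-owned cooperative (not: is a sole proprietorship); is located in a residentially zoned district → Sole Proprietor Permit not required.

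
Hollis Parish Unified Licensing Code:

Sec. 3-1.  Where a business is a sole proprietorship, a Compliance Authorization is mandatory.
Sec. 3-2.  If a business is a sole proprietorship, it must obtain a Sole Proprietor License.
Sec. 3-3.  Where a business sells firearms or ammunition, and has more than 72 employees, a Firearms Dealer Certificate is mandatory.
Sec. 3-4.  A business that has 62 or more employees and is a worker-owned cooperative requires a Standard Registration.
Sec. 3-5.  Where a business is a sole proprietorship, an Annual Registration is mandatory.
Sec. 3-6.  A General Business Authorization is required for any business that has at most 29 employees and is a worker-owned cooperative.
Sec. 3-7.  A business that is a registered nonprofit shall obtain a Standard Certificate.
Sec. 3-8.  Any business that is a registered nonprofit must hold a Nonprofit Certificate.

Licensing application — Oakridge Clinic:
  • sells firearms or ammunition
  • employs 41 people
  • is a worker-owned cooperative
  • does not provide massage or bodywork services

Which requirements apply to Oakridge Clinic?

Sec. 3-1. is a worker-owned cooperative (not: is a sole proprietorship) → Compliance Authorization not required.
Sec. 3-2. is a worker-owned cooperative (not: is a sole proprietorship) → Sole Proprietor License not required.
Sec. 3-3. sells firearms or ammunition; employees 41 ≤ 72 → Firearms Dealer Certificate not required.
Sec. 3-4. employees 41 < 62; is a worker-owned cooperative → Standard Registration not required.
Sec. 3-5. is a worker-owned cooperative (not: is a sole proprietorship) → Annual Registration not required.
Sec. 3-6. employees 41 > 29; is a worker-owned cooperative → General Business Authorization not required.
Sec. 3-7. is a worker-owned cooperative (not: is a registered nonprofit) → Standard Certificate not required.
Sec. 3-8. is a worker-owned cooperative (not: is a registered nonprofit) → Nonprofit Certificate not required.

None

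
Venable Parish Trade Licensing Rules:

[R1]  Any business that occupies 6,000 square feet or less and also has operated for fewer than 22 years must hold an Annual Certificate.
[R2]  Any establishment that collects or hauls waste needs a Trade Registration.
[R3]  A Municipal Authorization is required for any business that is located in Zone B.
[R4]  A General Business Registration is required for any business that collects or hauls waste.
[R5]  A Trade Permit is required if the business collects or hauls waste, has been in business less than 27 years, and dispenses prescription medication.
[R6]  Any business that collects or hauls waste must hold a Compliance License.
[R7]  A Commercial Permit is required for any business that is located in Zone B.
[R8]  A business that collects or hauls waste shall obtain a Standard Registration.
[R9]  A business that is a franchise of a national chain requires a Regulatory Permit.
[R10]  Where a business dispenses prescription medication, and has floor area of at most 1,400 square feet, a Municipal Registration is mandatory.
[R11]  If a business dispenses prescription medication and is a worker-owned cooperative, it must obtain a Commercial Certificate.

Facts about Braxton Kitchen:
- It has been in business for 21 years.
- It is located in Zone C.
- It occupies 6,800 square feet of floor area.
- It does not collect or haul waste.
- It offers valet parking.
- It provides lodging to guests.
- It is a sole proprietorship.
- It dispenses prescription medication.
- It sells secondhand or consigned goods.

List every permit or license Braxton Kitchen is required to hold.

[R1] floor area 6,800 square feet > 6,000 square feet; years in business 21 < 22 → Annual Certificate not required.
[R2] does not collect or haul waste → Trade Registration not required.
[R3] is located in Zone C (not: is located in Zone B) → Municipal Authorization not required.
[R4] does not collect or haul waste → General Business Registration not required.
[R5] does not collect or haul waste; years in business 21 < 27; dispenses prescription medication → Trade Permit not required.
[R6] does not collect or haul waste → Compliance License not required.
[R7] is located in Zone C (not: is located in Zone B) → Commercial Permit not required.
[R8] does not collect or haul waste → Standard Registration not required.
[R9] is a sole proprietorship (not: is a franchise of a national chain) → Regulatory Permit not required.
[R10] dispenses prescription medication; floor area 6,800 square feet > 1,400 square feet → Municipal Registration not required.
[R11] dispenses prescription medication; is a sole proprietorship (not: is a worker-owned cooperative) → Commercial Certificate not required.

None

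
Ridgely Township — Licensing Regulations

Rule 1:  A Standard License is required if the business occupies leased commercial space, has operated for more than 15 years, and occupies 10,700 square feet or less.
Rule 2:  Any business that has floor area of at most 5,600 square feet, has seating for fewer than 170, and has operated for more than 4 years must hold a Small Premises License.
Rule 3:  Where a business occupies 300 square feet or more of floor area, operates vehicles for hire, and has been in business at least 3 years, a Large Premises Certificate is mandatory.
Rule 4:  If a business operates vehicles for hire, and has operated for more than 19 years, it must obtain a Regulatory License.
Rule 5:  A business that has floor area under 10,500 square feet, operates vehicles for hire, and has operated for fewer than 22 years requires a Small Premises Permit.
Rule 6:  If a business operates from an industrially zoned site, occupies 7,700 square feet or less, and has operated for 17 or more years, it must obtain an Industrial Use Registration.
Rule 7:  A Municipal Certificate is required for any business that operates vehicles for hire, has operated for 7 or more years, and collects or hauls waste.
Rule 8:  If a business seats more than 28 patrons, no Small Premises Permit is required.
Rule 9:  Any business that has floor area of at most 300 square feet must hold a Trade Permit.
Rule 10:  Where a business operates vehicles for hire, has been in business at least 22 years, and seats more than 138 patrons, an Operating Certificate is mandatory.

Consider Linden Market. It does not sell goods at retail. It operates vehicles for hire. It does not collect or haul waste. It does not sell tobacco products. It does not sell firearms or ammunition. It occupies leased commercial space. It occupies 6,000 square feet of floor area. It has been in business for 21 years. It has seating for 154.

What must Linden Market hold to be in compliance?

Large Premises Certificate, Regulatory License, Standard License

Rule 1: occupies leased commercial space; years in business 21 > 15; floor area 6,000 square feet ≤ 10,700 square feet → Standard License required.
Rule 2: floor area 6,000 square feet > 5,600 square feet; seating 154 < 170; years in business 21 > 4 → Small Premises License not required.
Rule 3: floor area 6,000 square feet ≥ 300 square feet; operates vehicles for hire; years in business 21 ≥ 3 → Large Premises Certificate required.
Rule 4: operates vehicles for hire; years in business 21 > 19 → Regulatory License required.
Rule 5: floor area 6,000 square feet < 10,500 square feet; operates vehicles for hire; years in business 21 < 22 → Small Premises Permit required.
Rule 6: occupies leased commercial space (not: operates from an industrially zoned site); floor area 6,000 square feet ≤ 7,700 square feet; years in business 21 ≥ 17 → Industrial Use Registration not required.
Rule 7: operates vehicles for hire; years in business 21 ≥ 7; does not collect or haul waste → Municipal Certificate not required.
Rule 8: seating 154 > 28 → exempt from Small Premises Permit.
Rule 9: floor area 6,000 square feet > 300 square feet → Trade Permit not required.
Rule 10: operates vehicles for hire; years in business 21 < 22; seating 154 > 138 → Operating Certificate not required.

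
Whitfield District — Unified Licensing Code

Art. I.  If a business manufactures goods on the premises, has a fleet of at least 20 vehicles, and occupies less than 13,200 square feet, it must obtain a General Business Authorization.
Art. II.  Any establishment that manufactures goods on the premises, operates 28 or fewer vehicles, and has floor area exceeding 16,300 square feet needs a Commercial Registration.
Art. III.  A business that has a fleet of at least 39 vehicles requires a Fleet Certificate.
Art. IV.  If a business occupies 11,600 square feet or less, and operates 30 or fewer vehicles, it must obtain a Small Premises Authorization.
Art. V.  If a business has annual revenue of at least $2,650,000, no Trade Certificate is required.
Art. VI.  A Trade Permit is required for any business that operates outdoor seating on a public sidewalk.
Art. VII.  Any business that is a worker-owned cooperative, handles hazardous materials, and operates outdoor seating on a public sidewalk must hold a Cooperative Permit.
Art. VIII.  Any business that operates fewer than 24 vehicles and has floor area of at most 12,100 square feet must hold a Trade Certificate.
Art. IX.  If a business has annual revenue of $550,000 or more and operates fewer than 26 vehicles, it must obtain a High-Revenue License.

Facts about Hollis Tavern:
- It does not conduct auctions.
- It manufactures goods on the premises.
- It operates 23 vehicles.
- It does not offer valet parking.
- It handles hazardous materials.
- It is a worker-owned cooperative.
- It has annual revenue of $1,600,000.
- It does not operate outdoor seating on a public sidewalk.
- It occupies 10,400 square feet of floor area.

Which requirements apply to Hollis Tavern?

Art. I. manufactures goods on the premises; vehicles 23 ≥ 20; floor area 10,400 square feet < 13,200 square feet → General Business Authorization required.
Art. II. manufactures goods on the premises; vehicles 23 ≤ 28; floor area 10,400 square feet ≤ 16,300 square feet → Commercial Registration not required.
Art. III. vehicles 23 < 39 → Fleet Certificate not required.
Art. IV. floor area 10,400 square feet ≤ 11,600 square feet; vehicles 23 ≤ 30 → Small Premises Authorization required.
Art. V. revenue $1,600,000 < $2,650,000 → Trade Certificate exemption does not apply.
Art. VI. does not operate outdoor seating on a public sidewalk → Trade Permit not required.
Art. VII. is a worker-owned cooperative; handles hazardous materials; does not operate outdoor seating on a public sidewalk → Cooperative Permit not required.
Art. VIII. vehicles 23 < 24; floor area 10,400 square feet ≤ 12,100 square feet → Trade Certificate required.
Art. IX. revenue $1,600,000 ≥ $550,000; vehicles 23 < 26 → High-Revenue License required.

General Business Authorization, High-Revenue License, Small Premises Authorization, Trade Certificate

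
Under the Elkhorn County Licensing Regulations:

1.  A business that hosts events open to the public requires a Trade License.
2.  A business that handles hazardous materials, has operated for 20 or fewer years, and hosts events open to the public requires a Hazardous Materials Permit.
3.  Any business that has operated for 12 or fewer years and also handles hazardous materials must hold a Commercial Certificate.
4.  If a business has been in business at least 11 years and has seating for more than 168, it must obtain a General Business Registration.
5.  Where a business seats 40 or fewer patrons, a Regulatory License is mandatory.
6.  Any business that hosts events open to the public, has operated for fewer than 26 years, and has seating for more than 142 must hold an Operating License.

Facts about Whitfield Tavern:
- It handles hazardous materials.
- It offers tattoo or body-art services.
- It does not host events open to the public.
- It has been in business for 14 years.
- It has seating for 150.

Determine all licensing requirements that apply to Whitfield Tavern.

None

1. does not host events open to the public → Trade License not required.
2. handles hazardous materials; years in business 14 ≤ 20; does not host events open to the public → Hazardous Materials Permit not required.
3. years in business 14 > 12; handles hazardous materials → Commercial Certificate not required.
4. years in business 14 ≥ 11; seating 150 ≤ 168 → General Business Registration not required.
5. seating 150 > 40 → Regulatory License not required.
6. does not host events open to the public; years in business 14 < 26; seating 150 > 142 → Operating License not required.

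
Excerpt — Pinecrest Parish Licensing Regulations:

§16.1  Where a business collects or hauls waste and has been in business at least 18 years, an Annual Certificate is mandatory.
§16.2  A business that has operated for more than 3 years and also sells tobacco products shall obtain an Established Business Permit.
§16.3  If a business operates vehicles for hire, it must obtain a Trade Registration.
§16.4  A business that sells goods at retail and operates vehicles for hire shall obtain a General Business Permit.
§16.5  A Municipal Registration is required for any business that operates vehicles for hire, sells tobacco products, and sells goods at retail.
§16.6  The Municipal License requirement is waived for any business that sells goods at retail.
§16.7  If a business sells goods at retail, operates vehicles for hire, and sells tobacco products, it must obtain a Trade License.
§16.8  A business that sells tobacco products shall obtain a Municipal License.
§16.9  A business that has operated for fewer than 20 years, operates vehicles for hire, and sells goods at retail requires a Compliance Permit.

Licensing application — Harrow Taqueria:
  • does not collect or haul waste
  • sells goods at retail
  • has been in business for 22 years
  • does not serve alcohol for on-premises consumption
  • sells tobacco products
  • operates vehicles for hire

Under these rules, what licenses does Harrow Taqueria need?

§16.1 does not collect or haul waste; years in business 22 ≥ 18 → Annual Certificate not required.
§16.2 years in business 22 > 3; sells tobacco products → Established Business Permit required.
§16.3 operates vehicles for hire → Trade Registration required.
§16.4 sells goods at retail; operates vehicles for hire → General Business Permit required.
§16.5 operates vehicles for hire; sells tobacco products; sells goods at retail → Municipal Registration required.
§16.6 sells goods at retail → exempt from Municipal License.
§16.7 sells goods at retail; operates vehicles for hire; sells tobacco products → Trade License required.
§16.8 sells tobacco products → Municipal License required.
§16.9 years in business 22 ≥ 20; operates vehicles for hire; sells goods at retail → Compliance Permit not required.

Established Business Permit, General Business Permit, Municipal Registration, Trade License, Trade Registration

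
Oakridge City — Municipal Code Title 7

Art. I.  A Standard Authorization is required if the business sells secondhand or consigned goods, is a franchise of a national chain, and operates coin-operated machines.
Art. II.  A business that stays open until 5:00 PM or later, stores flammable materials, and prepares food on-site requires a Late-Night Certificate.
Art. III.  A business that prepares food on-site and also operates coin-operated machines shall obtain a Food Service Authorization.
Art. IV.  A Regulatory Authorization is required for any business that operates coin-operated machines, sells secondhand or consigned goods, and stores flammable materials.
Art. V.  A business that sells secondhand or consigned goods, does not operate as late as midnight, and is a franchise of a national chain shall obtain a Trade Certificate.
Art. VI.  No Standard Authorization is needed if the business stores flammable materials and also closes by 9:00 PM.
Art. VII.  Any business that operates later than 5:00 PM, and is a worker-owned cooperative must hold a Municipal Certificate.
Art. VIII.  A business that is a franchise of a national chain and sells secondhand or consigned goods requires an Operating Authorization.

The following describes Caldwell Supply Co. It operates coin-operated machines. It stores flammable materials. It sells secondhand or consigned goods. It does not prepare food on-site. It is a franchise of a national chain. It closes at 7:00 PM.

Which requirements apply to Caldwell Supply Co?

Operating Authorization, Regulatory Authorization, Trade Certificate

Art. I. sells secondhand or consigned goods; is a franchise of a national chain; operates coin-operated machines → Standard Authorization required.
Art. II. closes 7:00 PM, after 5:00 PM; stores flammable materials; does not prepare food on-site → Late-Night Certificate not required.
Art. III. does not prepare food on-site; operates coin-operated machines → Food Service Authorization not required.
Art. IV. operates coin-operated machines; sells secondhand or consigned goods; stores flammable materials → Regulatory Authorization required.
Art. V. sells secondhand or consigned goods; closes 7:00 PM, at/before midnight; is a franchise of a national chain → Trade Certificate required.
Art. VI. stores flammable materials; closes 7:00 PM, at/before 9:00 PM → exempt from Standard Authorization.
Art. VII. closes 7:00 PM, after 5:00 PM; is a franchise of a national chain (not: is a worker-owned cooperative) → Municipal Certificate not required.
Art. VIII. is a franchise of a national chain; sells secondhand or consigned goods → Operating Authorization required.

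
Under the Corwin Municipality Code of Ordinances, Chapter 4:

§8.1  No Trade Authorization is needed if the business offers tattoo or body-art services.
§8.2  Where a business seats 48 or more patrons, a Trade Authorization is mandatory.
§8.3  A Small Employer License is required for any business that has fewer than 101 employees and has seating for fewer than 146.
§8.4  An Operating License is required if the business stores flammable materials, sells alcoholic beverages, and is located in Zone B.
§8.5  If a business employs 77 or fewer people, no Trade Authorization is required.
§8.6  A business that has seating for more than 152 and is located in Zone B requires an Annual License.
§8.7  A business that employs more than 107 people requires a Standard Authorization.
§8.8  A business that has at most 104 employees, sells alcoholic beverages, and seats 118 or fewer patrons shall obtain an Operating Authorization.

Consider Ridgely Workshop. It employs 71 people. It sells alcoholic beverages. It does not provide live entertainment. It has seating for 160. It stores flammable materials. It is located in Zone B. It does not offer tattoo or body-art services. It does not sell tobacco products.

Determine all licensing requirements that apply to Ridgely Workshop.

Annual License, Operating License

§8.1 does not offer tattoo or body-art services → Trade Authorization exemption does not apply.
§8.2 seating 160 ≥ 48 → Trade Authorization required.
§8.3 employees 71 < 101; seating 160 ≥ 146 → Small Employer License not required.
§8.4 stores flammable materials; sells alcoholic beverages; is located in Zone B → Operating License required.
§8.5 employees 71 ≤ 77 → exempt from Trade Authorization.
§8.6 seating 160 > 152; is located in Zone B → Annual License required.
§8.7 employees 71 ≤ 107 → Standard Authorization not required.
§8.8 employees 71 ≤ 104; sells alcoholic beverages; seating 160 > 118 → Operating Authorization not required.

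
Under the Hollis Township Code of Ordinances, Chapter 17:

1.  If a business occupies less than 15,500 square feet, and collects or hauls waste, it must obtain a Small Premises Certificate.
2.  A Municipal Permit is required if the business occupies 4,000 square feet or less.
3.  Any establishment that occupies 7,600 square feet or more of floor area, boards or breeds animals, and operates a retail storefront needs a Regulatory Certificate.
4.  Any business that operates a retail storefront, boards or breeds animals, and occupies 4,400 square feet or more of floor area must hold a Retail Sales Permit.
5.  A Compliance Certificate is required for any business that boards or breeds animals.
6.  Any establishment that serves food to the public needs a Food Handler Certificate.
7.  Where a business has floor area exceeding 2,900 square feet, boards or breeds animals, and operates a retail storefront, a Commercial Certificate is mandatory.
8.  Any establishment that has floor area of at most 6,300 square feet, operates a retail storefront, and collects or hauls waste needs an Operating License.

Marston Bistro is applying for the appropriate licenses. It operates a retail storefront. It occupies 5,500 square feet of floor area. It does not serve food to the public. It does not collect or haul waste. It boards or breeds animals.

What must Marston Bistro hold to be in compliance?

1. floor area 5,500 square feet < 15,500 square feet; does not collect or haul waste → Small Premises Certificate not required.
2. floor area 5,500 square feet > 4,000 square feet → Municipal Permit not required.
3. floor area 5,500 square feet < 7,600 square feet; boards or breeds animals; operates a retail storefront → Regulatory Certificate not required.
4. operates a retail storefront; boards or breeds animals; floor area 5,500 square feet ≥ 4,400 square feet → Retail Sales Permit required.
5. boards or breeds animals → Compliance Certificate required.
6. does not serve food to the public → Food Handler Certificate not required.
7. floor area 5,500 square feet > 2,900 square feet; boards or breeds animals; operates a retail storefront → Commercial Certificate required.
8. floor area 5,500 square feet ≤ 6,300 square feet; operates a retail storefront; does not collect or haul waste → Operating License not required.

Commercial Certificate, Compliance Certificate, Retail Sales Permit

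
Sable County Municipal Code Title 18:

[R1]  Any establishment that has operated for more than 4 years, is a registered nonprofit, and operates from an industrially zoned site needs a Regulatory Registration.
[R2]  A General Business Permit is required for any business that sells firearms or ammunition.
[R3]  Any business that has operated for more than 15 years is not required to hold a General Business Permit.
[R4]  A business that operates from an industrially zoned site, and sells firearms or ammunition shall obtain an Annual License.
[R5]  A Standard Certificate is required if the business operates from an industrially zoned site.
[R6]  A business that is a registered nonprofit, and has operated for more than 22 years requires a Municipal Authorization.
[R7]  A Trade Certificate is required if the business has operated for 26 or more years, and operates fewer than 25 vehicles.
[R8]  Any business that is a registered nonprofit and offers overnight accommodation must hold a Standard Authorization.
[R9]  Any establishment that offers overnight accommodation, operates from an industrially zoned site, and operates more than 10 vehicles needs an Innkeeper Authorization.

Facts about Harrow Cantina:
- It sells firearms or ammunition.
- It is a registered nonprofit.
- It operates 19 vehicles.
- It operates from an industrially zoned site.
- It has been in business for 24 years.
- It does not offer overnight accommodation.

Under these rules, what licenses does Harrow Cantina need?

Annual License, Municipal Authorization, Regulatory Registration, Standard Certificate

[R1] years in business 24 > 4; is a registered nonprofit; operates from an industrially zoned site → Regulatory Registration required.
[R2] sells firearms or ammunition → General Business Permit required.
[R3] years in business 24 > 15 → exempt from General Business Permit.
[R4] operates from an industrially zoned site; sells firearms or ammunition → Annual License required.
[R5] operates from an industrially zoned site → Standard Certificate required.
[R6] is a registered nonprofit; years in business 24 > 22 → Municipal Authorization required.
[R7] years in business 24 < 26; vehicles 19 < 25 → Trade Certificate not required.
[R8] is a registered nonprofit; does not offer overnight accommodation → Standard Authorization not required.
[R9] does not offer overnight accommodation; operates from an industrially zoned site; vehicles 19 > 10 → Innkeeper Authorization not required.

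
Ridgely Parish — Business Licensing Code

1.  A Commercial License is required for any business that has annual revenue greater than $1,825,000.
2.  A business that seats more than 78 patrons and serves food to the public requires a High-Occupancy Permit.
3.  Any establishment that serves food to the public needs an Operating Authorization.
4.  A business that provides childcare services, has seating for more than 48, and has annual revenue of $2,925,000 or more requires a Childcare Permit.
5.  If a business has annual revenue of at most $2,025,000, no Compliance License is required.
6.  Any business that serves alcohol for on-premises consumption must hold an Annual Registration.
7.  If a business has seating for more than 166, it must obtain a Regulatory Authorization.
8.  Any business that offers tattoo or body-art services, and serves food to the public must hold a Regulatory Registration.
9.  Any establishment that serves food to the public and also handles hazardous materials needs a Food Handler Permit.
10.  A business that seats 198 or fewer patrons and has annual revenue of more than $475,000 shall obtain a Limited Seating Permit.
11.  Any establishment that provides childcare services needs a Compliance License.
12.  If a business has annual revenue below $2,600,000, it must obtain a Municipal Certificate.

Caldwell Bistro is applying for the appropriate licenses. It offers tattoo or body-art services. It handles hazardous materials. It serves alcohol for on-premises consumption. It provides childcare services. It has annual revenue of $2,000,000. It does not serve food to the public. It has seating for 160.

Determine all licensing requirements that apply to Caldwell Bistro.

Annual Registration, Commercial License, Limited Seating Permit, Municipal Certificate

1. revenue $2,000,000 > $1,825,000 → Commercial License required.
2. seating 160 > 78; does not serve food to the public → High-Occupancy Permit not required.
3. does not serve food to the public → Operating Authorization not required.
4. provides childcare services; seating 160 > 48; revenue $2,000,000 < $2,925,000 → Childcare Permit not required.
5. revenue $2,000,000 ≤ $2,025,000 → exempt from Compliance License.
6. serves alcohol for on-premises consumption → Annual Registration required.
7. seating 160 ≤ 166 → Regulatory Authorization not required.
8. offers tattoo or body-art services; does not serve food to the public → Regulatory Registration not required.
9. does not serve food to the public; handles hazardous materials → Food Handler Permit not required.
10. seating 160 ≤ 198; revenue $2,000,000 > $475,000 → Limited Seating Permit required.
11. provides childcare services → Compliance License required.
12. revenue $2,000,000 < $2,600,000 → Municipal Certificate required.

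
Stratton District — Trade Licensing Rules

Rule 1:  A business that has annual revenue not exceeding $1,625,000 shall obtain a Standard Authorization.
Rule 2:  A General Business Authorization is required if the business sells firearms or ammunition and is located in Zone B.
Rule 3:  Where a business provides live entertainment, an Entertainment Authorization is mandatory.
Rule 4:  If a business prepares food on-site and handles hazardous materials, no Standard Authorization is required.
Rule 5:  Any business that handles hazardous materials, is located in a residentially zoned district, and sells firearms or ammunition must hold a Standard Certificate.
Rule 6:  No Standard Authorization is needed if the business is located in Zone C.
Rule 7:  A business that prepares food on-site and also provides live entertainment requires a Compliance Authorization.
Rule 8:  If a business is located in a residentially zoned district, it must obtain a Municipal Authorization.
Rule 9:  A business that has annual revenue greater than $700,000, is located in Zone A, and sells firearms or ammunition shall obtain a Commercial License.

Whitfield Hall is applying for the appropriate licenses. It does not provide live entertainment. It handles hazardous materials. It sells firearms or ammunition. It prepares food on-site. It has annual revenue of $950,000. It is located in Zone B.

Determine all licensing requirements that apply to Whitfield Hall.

Rule 1: revenue $950,000 ≤ $1,625,000 → Standard Authorization required.
Rule 2: sells firearms or ammunition; is located in Zone B → General Business Authorization required.
Rule 3: does not provide live entertainment → Entertainment Authorization not required.
Rule 4: prepares food on-site; handles hazardous materials → exempt from Standard Authorization.
Rule 5: handles hazardous materials; is located in Zone B (not: is located in a residentially zoned district); sells firearms or ammunition → Standard Certificate not required.
Rule 6: is located in Zone B (not: is located in Zone C) → Standard Authorization exemption does not apply.
Rule 7: prepares food on-site; does not provide live entertainment → Compliance Authorization not required.
Rule 8: is located in Zone B (not: is located in a residentially zoned district) → Municipal Authorization not required.
Rule 9: revenue $950,000 > $700,000; is located in Zone B (not: is located in Zone A); sells firearms or ammunition → Commercial License not required.

General Business Authorization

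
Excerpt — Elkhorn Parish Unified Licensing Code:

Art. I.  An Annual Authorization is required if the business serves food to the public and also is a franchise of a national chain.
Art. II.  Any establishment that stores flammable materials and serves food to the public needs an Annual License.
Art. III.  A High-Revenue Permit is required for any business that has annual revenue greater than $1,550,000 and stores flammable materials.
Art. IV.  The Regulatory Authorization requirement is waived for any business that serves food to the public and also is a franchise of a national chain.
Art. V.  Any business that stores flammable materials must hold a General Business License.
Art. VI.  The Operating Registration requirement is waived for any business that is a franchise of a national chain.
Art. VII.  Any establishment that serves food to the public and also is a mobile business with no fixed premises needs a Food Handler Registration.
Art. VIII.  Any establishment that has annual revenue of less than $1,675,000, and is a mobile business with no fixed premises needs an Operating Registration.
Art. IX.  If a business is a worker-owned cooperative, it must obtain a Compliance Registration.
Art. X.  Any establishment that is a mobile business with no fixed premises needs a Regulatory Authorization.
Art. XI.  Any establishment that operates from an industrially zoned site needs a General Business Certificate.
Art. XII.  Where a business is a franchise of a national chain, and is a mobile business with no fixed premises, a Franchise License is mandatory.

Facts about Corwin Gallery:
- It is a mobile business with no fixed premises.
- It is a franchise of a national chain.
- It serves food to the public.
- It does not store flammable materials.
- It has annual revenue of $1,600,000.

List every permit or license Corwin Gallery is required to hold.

Annual Authorization, Food Handler Registration, Franchise License

Art. I. serves food to the public; is a franchise of a national chain → Annual Authorization required.
Art. II. does not store flammable materials; serves food to the public → Annual License not required.
Art. III. revenue $1,600,000 > $1,550,000; does not store flammable materials → High-Revenue Permit not required.
Art. IV. serves food to the public; is a franchise of a national chain → exempt from Regulatory Authorization.
Art. V. does not store flammable materials → General Business License not required.
Art. VI. is a franchise of a national chain → exempt from Operating Registration.
Art. VII. serves food to the public; is a mobile business with no fixed premises → Food Handler Registration required.
Art. VIII. revenue $1,600,000 < $1,675,000; is a mobile business with no fixed premises → Operating Registration required.
Art. IX. is a franchise of a national chain (not: is a worker-owned cooperative) → Compliance Registration not required.
Art. X. is a mobile business with no fixed premises → Regulatory Authorization required.
Art. XI. is a mobile business with no fixed premises (not: operates from an industrially zoned site) → General Business Certificate not required.
Art. XII. is a franchise of a national chain; is a mobile business with no fixed premises → Franchise License required.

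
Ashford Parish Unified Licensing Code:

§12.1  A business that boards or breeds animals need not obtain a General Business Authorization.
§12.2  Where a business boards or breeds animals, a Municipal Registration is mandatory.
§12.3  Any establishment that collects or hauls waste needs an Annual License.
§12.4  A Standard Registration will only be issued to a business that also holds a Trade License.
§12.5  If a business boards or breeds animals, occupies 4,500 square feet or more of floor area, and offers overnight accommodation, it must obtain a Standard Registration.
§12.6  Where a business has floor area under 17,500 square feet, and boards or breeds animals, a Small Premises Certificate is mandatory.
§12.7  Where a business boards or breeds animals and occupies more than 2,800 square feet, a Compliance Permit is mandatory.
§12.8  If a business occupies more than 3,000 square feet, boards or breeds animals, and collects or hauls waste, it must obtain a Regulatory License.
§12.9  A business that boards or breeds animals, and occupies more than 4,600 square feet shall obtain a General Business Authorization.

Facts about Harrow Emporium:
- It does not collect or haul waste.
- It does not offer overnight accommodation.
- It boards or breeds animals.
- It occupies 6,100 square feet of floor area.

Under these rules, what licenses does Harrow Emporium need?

Compliance Permit, Municipal Registration, Small Premises Certificate

§12.1 boards or breeds animals → exempt from General Business Authorization.
§12.2 boards or breeds animals → Municipal Registration required.
§12.3 does not collect or haul waste → Annual License not required.
§12.4 Standard Registration is not required → no effect.
§12.5 boards or breeds animals; floor area 6,100 square feet ≥ 4,500 square feet; does not offer overnight accommodation → Standard Registration not required.
§12.6 floor area 6,100 square feet < 17,500 square feet; boards or breeds animals → Small Premises Certificate required.
§12.7 boards or breeds animals; floor area 6,100 square feet > 2,800 square feet → Compliance Permit required.
§12.8 floor area 6,100 square feet > 3,000 square feet; boards or breeds animals; does not collect or haul waste → Regulatory License not required.
§12.9 boards or breeds animals; floor area 6,100 square feet > 4,600 square feet → General Business Authorization required.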